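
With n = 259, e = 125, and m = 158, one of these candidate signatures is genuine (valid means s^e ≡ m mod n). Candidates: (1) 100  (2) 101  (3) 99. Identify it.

1

Candidate 1: Squares mod 259: 100^1≡100, 100^2≡158, 100^4≡100, 100^8≡158, 100^16≡100, 100^32≡158, 100^64≡100; 125 = 64 + 32 + 16 + 8 + 4 + 1, so 100^125 ≡ 100·158·100·158·100·100 ≡ 158 (mod 259)
  → matches m = 158
Candidate 2: Squares mod 259: 101^1≡101, 101^2≡100, 101^4≡158, 101^8≡100, 101^16≡158, 101^32≡100, 101^64≡158; 125 = 64 + 32 + 16 + 8 + 4 + 1, so 101^125 ≡ 158·100·158·100·158·101 ≡ 159 (mod 259)
Candidate 3: Squares mod 259: 99^1≡99, 99^2≡218, 99^4≡127, 99^8≡71, 99^16≡120, 99^32≡155, 99^64≡197; 125 = 64 + 32 + 16 + 8 + 4 + 1, so 99^125 ≡ 197·155·120·71·127·99 ≡ 225 (mod 259)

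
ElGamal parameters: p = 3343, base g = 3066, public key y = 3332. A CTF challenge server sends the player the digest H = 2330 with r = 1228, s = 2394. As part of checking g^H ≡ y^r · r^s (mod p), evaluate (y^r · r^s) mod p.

156

3332^1228 mod 3343 = 3023
1228^2394 mod 3343 = 3050
y^r · r^s ≡ 3023·3050 = 9220150 ≡ 156 (mod 3343)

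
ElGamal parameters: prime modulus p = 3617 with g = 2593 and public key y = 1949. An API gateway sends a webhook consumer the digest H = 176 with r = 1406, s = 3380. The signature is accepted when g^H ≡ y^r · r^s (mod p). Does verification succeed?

Left side g^H mod p:
Squares mod 3617: 2593^1≡2593, 2593^2≡3263, 2593^4≡2338, 2593^8≡957, 2593^16≡748, 2593^32≡2486, 2593^64≡2360, 2593^128≡3037
176 = 128 + 32 + 16, so 2593^176 ≡ 3037·2486·748 ≡ 1671 (mod 3617)
Right side y^r · r^s mod p:
Squares mod 3617: 1949^1≡1949, 1949^2≡751, 1949^4≡3366, 1949^8≡1512, 1949^16≡200, 1949^32≡213, 1949^64≡1965, 1949^128≡1886, 1949^256≡1485, 1949^512≡2472, 1949^1024≡1671
1406 = 1024 + 256 + 64 + 32 + 16 + 8 + 4 + 2, so 1949^1406 ≡ 1671·1485·1965·213·200·1512·3366·751 ≡ 3382 (mod 3617)
Squares mod 3617: 1406^1≡1406, 1406^2≡1954, 1406^4≡2181, 1406^8≡406, 1406^16≡2071, 1406^32≡2896, 1406^64≡2610, 1406^128≡1289, 1406^256≡1318, 1406^512≡964, 1406^1024≡3344, 1406^2048≡2189
3380 = 2048 + 1024 + 256 + 32 + 16 + 4, so 1406^3380 ≡ 2189·3344·1318·2896·2071·2181 ≡ 2848 (mod 3617)
3382·2848 = 9631936 ≡ 3482 (mod 3617)
1671 ≠ 3482, so verification fails.

fails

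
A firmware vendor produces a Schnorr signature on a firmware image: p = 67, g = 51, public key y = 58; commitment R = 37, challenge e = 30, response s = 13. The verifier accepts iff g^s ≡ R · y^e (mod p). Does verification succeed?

fails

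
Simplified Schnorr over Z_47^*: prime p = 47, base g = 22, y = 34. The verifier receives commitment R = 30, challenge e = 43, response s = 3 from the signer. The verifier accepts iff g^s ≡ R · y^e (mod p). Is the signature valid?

g^s mod p:
22^2 = 484 ≡ 14
3 = 2 + 1, so 22^3 ≡ 14·22 ≡ 26 (mod 47)
R · y^e mod p:
34^2 = 1156 ≡ 28
34^4 ≡ 28^2 = 784 ≡ 32
34^8 ≡ 32^2 = 1024 ≡ 37
34^16 ≡ 37^2 = 1369 ≡ 6
34^32 ≡ 6^2 = 36
43 = 32 + 8 + 2 + 1, so 34^43 ≡ 36·37·28·34 ≡ 4 (mod 47)
30·4 = 120 ≡ 26 (mod 47)
26 ≡ 26 (mod 47); signature holds.

valid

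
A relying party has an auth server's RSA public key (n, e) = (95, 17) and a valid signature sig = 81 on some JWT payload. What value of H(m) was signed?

61

sig^17 mod 95 = 61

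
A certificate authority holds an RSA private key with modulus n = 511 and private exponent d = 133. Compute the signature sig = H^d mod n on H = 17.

129

H^2 ≡ 17^2 = 289
H^4 ≡ 289^2 = 83521 ≡ 228
H^8 ≡ 228^2 = 51984 ≡ 373
H^16 ≡ 373^2 = 139129 ≡ 137
H^32 ≡ 137^2 = 18769 ≡ 373
H^64 ≡ 373^2 = 139129 ≡ 137
H^128 ≡ 137^2 = 18769 ≡ 373
133 = 128 + 4 + 1, so H^133 ≡ 373·228·17 ≡ 129 (mod 511)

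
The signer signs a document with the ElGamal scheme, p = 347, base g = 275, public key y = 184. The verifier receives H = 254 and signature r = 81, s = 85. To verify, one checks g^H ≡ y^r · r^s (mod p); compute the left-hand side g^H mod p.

275^254 mod 347 = 129

129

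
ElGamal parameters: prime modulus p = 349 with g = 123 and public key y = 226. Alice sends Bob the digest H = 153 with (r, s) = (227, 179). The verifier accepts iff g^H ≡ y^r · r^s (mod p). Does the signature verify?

verifies

Left side g^H mod p:
123^2 = 15129 ≡ 122
123^4 ≡ 122^2 = 14884 ≡ 226
123^8 ≡ 226^2 = 51076 ≡ 122
123^16 ≡ 122^2 = 14884 ≡ 226
123^32 ≡ 226^2 = 51076 ≡ 122
123^64 ≡ 122^2 = 14884 ≡ 226
123^128 ≡ 226^2 = 51076 ≡ 122
153 = 128 + 16 + 8 + 1, so 123^153 ≡ 122·226·122·123 ≡ 348 (mod 349)
Right side y^r · r^s mod p:
226^2 = 51076 ≡ 122
226^4 ≡ 122^2 = 14884 ≡ 226
226^8 ≡ 226^2 = 51076 ≡ 122
226^16 ≡ 122^2 = 14884 ≡ 226
226^32 ≡ 226^2 = 51076 ≡ 122
226^64 ≡ 122^2 = 14884 ≡ 226
226^128 ≡ 226^2 = 51076 ≡ 122
227 = 128 + 64 + 32 + 2 + 1, so 226^227 ≡ 122·226·122·122·226 ≡ 122 (mod 349)
227^2 = 51529 ≡ 226
227^4 ≡ 226^2 = 51076 ≡ 122
227^8 ≡ 122^2 = 14884 ≡ 226
227^16 ≡ 226^2 = 51076 ≡ 122
227^32 ≡ 122^2 = 14884 ≡ 226
227^64 ≡ 226^2 = 51076 ≡ 122
227^128 ≡ 122^2 = 14884 ≡ 226
179 = 128 + 32 + 16 + 2 + 1, so 227^179 ≡ 226·226·122·226·227 ≡ 123 (mod 349)
122·123 = 15006 ≡ 348 (mod 349)
348 ≡ 348 (mod 349), so the signature is genuine.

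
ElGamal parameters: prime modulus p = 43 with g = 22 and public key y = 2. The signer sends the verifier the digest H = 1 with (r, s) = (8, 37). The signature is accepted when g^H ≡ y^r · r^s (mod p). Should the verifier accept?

reject

Left side g^H mod p:
22^1 mod 43 = 22
Right side y^r · r^s mod p:
2^2 = 4
2^4 ≡ 4^2 = 16
2^8 ≡ 16^2 = 256 ≡ 41
8^2 = 64 ≡ 21
8^4 ≡ 21^2 = 441 ≡ 11
8^8 ≡ 11^2 = 121 ≡ 35
8^16 ≡ 35^2 = 1225 ≡ 21
8^32 ≡ 21^2 = 441 ≡ 11
37 = 32 + 4 + 1, so 8^37 ≡ 11·11·8 ≡ 22 (mod 43)
41·22 = 902 ≡ 42 (mod 43)
22 ≠ 42, so verification fails.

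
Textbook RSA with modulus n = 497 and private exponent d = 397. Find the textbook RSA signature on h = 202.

251

h^2 ≡ 202^2 = 40804 ≡ 50
h^4 ≡ 50^2 = 2500 ≡ 15
h^8 ≡ 15^2 = 225
h^16 ≡ 225^2 = 50625 ≡ 428
h^32 ≡ 428^2 = 183184 ≡ 288
h^64 ≡ 288^2 = 82944 ≡ 442
h^128 ≡ 442^2 = 195364 ≡ 43
h^256 ≡ 43^2 = 1849 ≡ 358
397 = 256 + 128 + 8 + 4 + 1, so h^397 ≡ 358·43·225·15·202 ≡ 251 (mod 497)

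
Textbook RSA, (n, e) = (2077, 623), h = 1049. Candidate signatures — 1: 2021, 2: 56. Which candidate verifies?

1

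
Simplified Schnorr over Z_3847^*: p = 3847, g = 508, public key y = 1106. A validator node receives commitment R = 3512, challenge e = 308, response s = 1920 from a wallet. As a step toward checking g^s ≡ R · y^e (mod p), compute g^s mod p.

508^2 = 258064 ≡ 315
508^4 ≡ 315^2 = 99225 ≡ 3050
508^8 ≡ 3050^2 = 9302500 ≡ 454
508^16 ≡ 454^2 = 206116 ≡ 2225
508^32 ≡ 2225^2 = 4950625 ≡ 3383
508^64 ≡ 3383^2 = 11444689 ≡ 3711
508^128 ≡ 3711^2 = 13771521 ≡ 3108
508^256 ≡ 3108^2 = 9659664 ≡ 3694
508^512 ≡ 3694^2 = 13645636 ≡ 327
508^1024 ≡ 327^2 = 106929 ≡ 3060
1920 = 1024 + 512 + 256 + 128, so 508^1920 ≡ 3060·327·3694·3108 ≡ 1468 (mod 3847)

1468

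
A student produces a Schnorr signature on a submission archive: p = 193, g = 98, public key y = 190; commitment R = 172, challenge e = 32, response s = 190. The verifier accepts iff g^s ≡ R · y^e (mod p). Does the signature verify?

g^s mod p:
Squares mod 193: 98^1≡98, 98^2≡147, 98^4≡186, 98^8≡49, 98^16≡85, 98^32≡84, 98^64≡108, 98^128≡84
190 = 128 + 32 + 16 + 8 + 4 + 2, so 98^190 ≡ 84·84·85·49·186·147 ≡ 172 (mod 193)
R · y^e mod p:
Squares mod 193: 190^1≡190, 190^2≡9, 190^4≡81, 190^8≡192, 190^16≡1, 190^32≡1
190^32 ≡ 1 (mod 193)
172·1 = 172 ≡ 172 (mod 193)
172 ≡ 172 (mod 193); signature holds.

verifies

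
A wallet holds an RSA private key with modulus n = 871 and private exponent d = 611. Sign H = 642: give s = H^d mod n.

21

H^611 mod 871 = 21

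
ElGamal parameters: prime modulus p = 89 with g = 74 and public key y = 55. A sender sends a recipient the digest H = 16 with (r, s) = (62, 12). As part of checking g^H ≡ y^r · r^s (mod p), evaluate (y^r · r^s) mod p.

32

55^62 mod 89 = 88
62^12 mod 89 = 57
y^r · r^s ≡ 88·57 = 5016 ≡ 32 (mod 89)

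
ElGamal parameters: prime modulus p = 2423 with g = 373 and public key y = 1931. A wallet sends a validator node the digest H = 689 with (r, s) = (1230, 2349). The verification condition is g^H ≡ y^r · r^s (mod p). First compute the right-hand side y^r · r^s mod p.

1248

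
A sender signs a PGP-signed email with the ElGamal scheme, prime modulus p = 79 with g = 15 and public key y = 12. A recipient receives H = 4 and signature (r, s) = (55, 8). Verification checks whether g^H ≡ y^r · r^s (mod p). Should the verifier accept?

reject

Left side g^H mod p:
15^2 = 225 ≡ 67
15^4 ≡ 67^2 = 4489 ≡ 65
Right side y^r · r^s mod p:
12^2 = 144 ≡ 65
12^4 ≡ 65^2 = 4225 ≡ 38
12^8 ≡ 38^2 = 1444 ≡ 22
12^16 ≡ 22^2 = 484 ≡ 10
12^32 ≡ 10^2 = 100 ≡ 21
55 = 32 + 16 + 4 + 2 + 1, so 12^55 ≡ 21·10·38·65·12 ≡ 69 (mod 79)
55^2 = 3025 ≡ 23
55^4 ≡ 23^2 = 529 ≡ 55
55^8 ≡ 55^2 = 3025 ≡ 23
69·23 = 1587 ≡ 7 (mod 79)
65 ≠ 7, so verification fails.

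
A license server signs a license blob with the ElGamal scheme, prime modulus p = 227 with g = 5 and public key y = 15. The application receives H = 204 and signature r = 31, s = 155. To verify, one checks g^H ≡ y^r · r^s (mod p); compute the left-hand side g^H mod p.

166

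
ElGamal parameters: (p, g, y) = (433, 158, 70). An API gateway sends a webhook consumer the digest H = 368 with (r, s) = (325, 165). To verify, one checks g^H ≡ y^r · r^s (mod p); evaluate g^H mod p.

Squares mod 433: 158^1≡158, 158^2≡283, 158^4≡417, 158^8≡256, 158^16≡153, 158^32≡27, 158^64≡296, 158^128≡150, 158^256≡417
368 = 256 + 64 + 32 + 16, so 158^368 ≡ 417·296·27·153 ≡ 256 (mod 433)

256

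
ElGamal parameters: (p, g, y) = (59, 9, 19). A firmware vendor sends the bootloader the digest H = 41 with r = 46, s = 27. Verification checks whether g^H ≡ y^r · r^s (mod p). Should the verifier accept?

Left side g^H mod p:
9^2 = 81 ≡ 22
9^4 ≡ 22^2 = 484 ≡ 12
9^8 ≡ 12^2 = 144 ≡ 26
9^16 ≡ 26^2 = 676 ≡ 27
9^32 ≡ 27^2 = 729 ≡ 21
41 = 32 + 8 + 1, so 9^41 ≡ 21·26·9 ≡ 17 (mod 59)
Right side y^r · r^s mod p:
19^2 = 361 ≡ 7
19^4 ≡ 7^2 = 49
19^8 ≡ 49^2 = 2401 ≡ 41
19^16 ≡ 41^2 = 1681 ≡ 29
19^32 ≡ 29^2 = 841 ≡ 15
46 = 32 + 8 + 4 + 2, so 19^46 ≡ 15·41·49·7 ≡ 20 (mod 59)
46^2 = 2116 ≡ 51
46^4 ≡ 51^2 = 2601 ≡ 5
46^8 ≡ 5^2 = 25
46^16 ≡ 25^2 = 625 ≡ 35
27 = 16 + 8 + 2 + 1, so 46^27 ≡ 35·25·51·46 ≡ 22 (mod 59)
20·22 = 440 ≡ 27 (mod 59)
17 ≠ 27, so verification fails.

reject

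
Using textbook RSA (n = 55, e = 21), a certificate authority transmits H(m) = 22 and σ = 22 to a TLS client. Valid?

yes

σ^2 ≡ 22^2 = 484 ≡ 44
σ^4 ≡ 44^2 = 1936 ≡ 11
σ^8 ≡ 11^2 = 121 ≡ 11
σ^16 ≡ 11^2 = 121 ≡ 11
21 = 16 + 4 + 1, so σ^21 ≡ 11·11·22 ≡ 22 (mod 55)
Since 22 equals the digest 22, verification succeeds.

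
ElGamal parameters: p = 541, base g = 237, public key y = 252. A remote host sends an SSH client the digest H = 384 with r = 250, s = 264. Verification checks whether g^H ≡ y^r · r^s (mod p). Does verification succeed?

fails

Left side g^H mod p:
Squares mod 541: 237^1≡237, 237^2≡446, 237^4≡369, 237^8≡370, 237^16≡27, 237^32≡188, 237^64≡179, 237^128≡122, 237^256≡277
384 = 256 + 128, so 237^384 ≡ 277·122 ≡ 252 (mod 541)
Right side y^r · r^s mod p:
Squares mod 541: 252^1≡252, 252^2≡207, 252^4≡110, 252^8≡198, 252^16≡252, 252^32≡207, 252^64≡110, 252^128≡198
250 = 128 + 64 + 32 + 16 + 8 + 2, so 252^250 ≡ 198·110·207·252·198·207 ≡ 411 (mod 541)
Squares mod 541: 250^1≡250, 250^2≡285, 250^4≡75, 250^8≡215, 250^16≡240, 250^32≡254, 250^64≡137, 250^128≡375, 250^256≡506
264 = 256 + 8, so 250^264 ≡ 506·215 ≡ 49 (mod 541)
411·49 = 20139 ≡ 122 (mod 541)
252 ≠ 122, so verification fails.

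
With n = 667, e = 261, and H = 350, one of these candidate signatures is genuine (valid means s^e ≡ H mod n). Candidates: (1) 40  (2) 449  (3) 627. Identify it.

1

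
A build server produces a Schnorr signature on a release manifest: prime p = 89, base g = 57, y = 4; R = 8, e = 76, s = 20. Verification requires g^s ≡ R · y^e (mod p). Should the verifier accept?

accept

g^s mod p:
57^20 mod 89 = 2
R · y^e mod p:
4^76 mod 89 = 67
8·67 = 536 ≡ 2 (mod 89)
2 ≡ 2 (mod 89); signature holds.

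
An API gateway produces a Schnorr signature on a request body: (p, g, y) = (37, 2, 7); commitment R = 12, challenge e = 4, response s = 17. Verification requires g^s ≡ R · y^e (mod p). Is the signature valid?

invalid

g^s mod p:
2^2 = 4
2^4 ≡ 4^2 = 16
2^8 ≡ 16^2 = 256 ≡ 34
2^16 ≡ 34^2 = 1156 ≡ 9
17 = 16 + 1, so 2^17 ≡ 9·2 ≡ 18 (mod 37)
R · y^e mod p:
7^2 = 49 ≡ 12
7^4 ≡ 12^2 = 144 ≡ 33
12·33 = 396 ≡ 26 (mod 37)
18 ≠ 26; the check fails.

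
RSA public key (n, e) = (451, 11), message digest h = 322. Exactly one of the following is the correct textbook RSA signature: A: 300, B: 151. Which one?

A

Candidate A: 300^2 = 90000 ≡ 251; 300^4 ≡ 251^2 = 63001 ≡ 312; 300^8 ≡ 312^2 = 97344 ≡ 379; 11 = 8 + 2 + 1, so 300^11 ≡ 379·251·300 ≡ 322 (mod 451)
  → matches h = 322
Candidate B: 151^2 = 22801 ≡ 251; 151^4 ≡ 251^2 = 63001 ≡ 312; 151^8 ≡ 312^2 = 97344 ≡ 379; 11 = 8 + 2 + 1, so 151^11 ≡ 379·251·151 ≡ 129 (mod 451)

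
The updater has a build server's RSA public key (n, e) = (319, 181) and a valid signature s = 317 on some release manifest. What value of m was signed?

218

Squares mod 319: s^1≡317, s^2≡4, s^4≡16, s^8≡256, s^16≡141, s^32≡103, s^64≡82, s^128≡25
181 = 128 + 32 + 16 + 4 + 1, so s^181 ≡ 25·103·141·16·317 ≡ 218 (mod 319)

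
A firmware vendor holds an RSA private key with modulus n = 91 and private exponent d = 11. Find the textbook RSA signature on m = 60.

m^11 mod 91 = 44

44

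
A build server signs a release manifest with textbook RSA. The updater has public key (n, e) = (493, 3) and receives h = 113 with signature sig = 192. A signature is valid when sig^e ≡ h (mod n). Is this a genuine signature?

sig^2 ≡ 192^2 = 36864 ≡ 382
3 = 2 + 1, so sig^3 ≡ 382·192 ≡ 380 (mod 493)
The recovered value 380 does not match the digest 113.

forged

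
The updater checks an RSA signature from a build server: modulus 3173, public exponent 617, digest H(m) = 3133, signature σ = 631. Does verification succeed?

σ^2 ≡ 631^2 = 398161 ≡ 1536
σ^4 ≡ 1536^2 = 2359296 ≡ 1757
σ^8 ≡ 1757^2 = 3087049 ≡ 2893
σ^16 ≡ 2893^2 = 8369449 ≡ 2248
σ^32 ≡ 2248^2 = 5053504 ≡ 2088
σ^64 ≡ 2088^2 = 4359744 ≡ 42
σ^128 ≡ 42^2 = 1764
σ^256 ≡ 1764^2 = 3111696 ≡ 2156
σ^512 ≡ 2156^2 = 4648336 ≡ 3064
617 = 512 + 64 + 32 + 8 + 1, so σ^617 ≡ 3064·42·2088·2893·631 ≡ 3133 (mod 3173)
σ^617 mod 3173 = 3133 matches H(m).

passes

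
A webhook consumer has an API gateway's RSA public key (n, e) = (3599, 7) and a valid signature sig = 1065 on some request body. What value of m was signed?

sig^2 ≡ 1065^2 = 1134225 ≡ 540
sig^4 ≡ 540^2 = 291600 ≡ 81
7 = 4 + 2 + 1, so sig^7 ≡ 81·540·1065 ≡ 1243 (mod 3599)

1243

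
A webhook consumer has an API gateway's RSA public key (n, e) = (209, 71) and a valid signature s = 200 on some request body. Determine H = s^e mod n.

2

s^71 mod 209 = 2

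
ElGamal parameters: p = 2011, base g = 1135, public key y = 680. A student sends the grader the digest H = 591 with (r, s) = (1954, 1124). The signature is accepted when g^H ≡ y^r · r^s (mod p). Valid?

Left side g^H mod p:
Squares mod 2011: 1135^1≡1135, 1135^2≡1185, 1135^4≡547, 1135^8≡1581, 1135^16≡1899, 1135^32≡478, 1135^64≡1241, 1135^128≡1666, 1135^256≡376, 1135^512≡606
591 = 512 + 64 + 8 + 4 + 2 + 1, so 1135^591 ≡ 606·1241·1581·547·1185·1135 ≡ 1635 (mod 2011)
Right side y^r · r^s mod p:
Squares mod 2011: 680^1≡680, 680^2≡1881, 680^4≡812, 680^8≡1747, 680^16≡1322, 680^32≡125, 680^64≡1548, 680^128≡1203, 680^256≡1300, 680^512≡760, 680^1024≡443
1954 = 1024 + 512 + 256 + 128 + 32 + 2, so 680^1954 ≡ 443·760·1300·1203·125·1881 ≡ 904 (mod 2011)
Squares mod 2011: 1954^1≡1954, 1954^2≡1238, 1954^4≡262, 1954^8≡270, 1954^16≡504, 1954^32≡630, 1954^64≡733, 1954^128≡352, 1954^256≡1233, 1954^512≡1984, 1954^1024≡729
1124 = 1024 + 64 + 32 + 4, so 1954^1124 ≡ 729·733·630·262 ≡ 593 (mod 2011)
904·593 = 536072 ≡ 1146 (mod 2011)
1635 ≠ 1146, so verification fails.

no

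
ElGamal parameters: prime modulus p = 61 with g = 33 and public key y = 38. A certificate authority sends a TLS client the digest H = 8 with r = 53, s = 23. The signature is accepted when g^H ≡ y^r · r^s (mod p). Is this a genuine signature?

Left side g^H mod p:
Squares mod 61: 33^1≡33, 33^2≡52, 33^4≡20, 33^8≡34
33^8 ≡ 34 (mod 61)
Right side y^r · r^s mod p:
Squares mod 61: 38^1≡38, 38^2≡41, 38^4≡34, 38^8≡58, 38^16≡9, 38^32≡20
53 = 32 + 16 + 4 + 1, so 38^53 ≡ 20·9·34·38 ≡ 28 (mod 61)
Squares mod 61: 53^1≡53, 53^2≡3, 53^4≡9, 53^8≡20, 53^16≡34
23 = 16 + 4 + 2 + 1, so 53^23 ≡ 34·9·3·53 ≡ 37 (mod 61)
28·37 = 1036 ≡ 60 (mod 61)
34 ≠ 60, so verification fails.

forged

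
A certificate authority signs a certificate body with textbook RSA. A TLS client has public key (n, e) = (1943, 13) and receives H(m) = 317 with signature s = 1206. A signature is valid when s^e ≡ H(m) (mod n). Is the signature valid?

invalid

s^2 ≡ 1206^2 = 1454436 ≡ 1072
s^4 ≡ 1072^2 = 1149184 ≡ 871
s^8 ≡ 871^2 = 758641 ≡ 871
13 = 8 + 4 + 1, so s^13 ≡ 871·871·1206 ≡ 1206 (mod 1943)
1206 ≠ 317, so verification fails.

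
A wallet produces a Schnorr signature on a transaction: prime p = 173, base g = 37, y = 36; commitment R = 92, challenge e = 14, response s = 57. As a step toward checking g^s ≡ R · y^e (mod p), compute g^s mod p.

77

Squares mod 173: 37^1≡37, 37^2≡158, 37^4≡52, 37^8≡109, 37^16≡117, 37^32≡22
57 = 32 + 16 + 8 + 1, so 37^57 ≡ 22·117·109·37 ≡ 77 (mod 173)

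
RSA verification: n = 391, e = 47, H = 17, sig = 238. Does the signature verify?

sig^2 ≡ 238^2 = 56644 ≡ 340
sig^4 ≡ 340^2 = 115600 ≡ 255
sig^8 ≡ 255^2 = 65025 ≡ 119
sig^16 ≡ 119^2 = 14161 ≡ 85
sig^32 ≡ 85^2 = 7225 ≡ 187
47 = 32 + 8 + 4 + 2 + 1, so sig^47 ≡ 187·119·255·340·238 ≡ 374 (mod 391)
sig^47 mod 391 = 374, but H = 17.

does not verify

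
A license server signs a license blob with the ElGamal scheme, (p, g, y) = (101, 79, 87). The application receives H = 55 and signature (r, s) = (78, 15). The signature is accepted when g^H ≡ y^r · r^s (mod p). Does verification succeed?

Left side g^H mod p:
Squares mod 101: 79^1≡79, 79^2≡80, 79^4≡37, 79^8≡56, 79^16≡5, 79^32≡25
55 = 32 + 16 + 4 + 2 + 1, so 79^55 ≡ 25·5·37·80·79 ≡ 95 (mod 101)
Right side y^r · r^s mod p:
Squares mod 101: 87^1≡87, 87^2≡95, 87^4≡36, 87^8≡84, 87^16≡87, 87^32≡95, 87^64≡36
78 = 64 + 8 + 4 + 2, so 87^78 ≡ 36·84·36·95 ≡ 84 (mod 101)
Squares mod 101: 78^1≡78, 78^2≡24, 78^4≡71, 78^8≡92
15 = 8 + 4 + 2 + 1, so 78^15 ≡ 92·71·24·78 ≡ 36 (mod 101)
84·36 = 3024 ≡ 95 (mod 101)
95 ≡ 95 (mod 101), so the signature is genuine.

passes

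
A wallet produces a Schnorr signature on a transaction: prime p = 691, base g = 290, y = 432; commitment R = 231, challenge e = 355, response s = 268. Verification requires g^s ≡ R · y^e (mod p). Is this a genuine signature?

g^s mod p:
Squares mod 691: 290^1≡290, 290^2≡489, 290^4≡35, 290^8≡534, 290^16≡464, 290^32≡395, 290^64≡550, 290^128≡533, 290^256≡88
268 = 256 + 8 + 4, so 290^268 ≡ 88·534·35 ≡ 140 (mod 691)
R · y^e mod p:
Squares mod 691: 432^1≡432, 432^2≡54, 432^4≡152, 432^8≡301, 432^16≡80, 432^32≡181, 432^64≡284, 432^128≡500, 432^256≡549
355 = 256 + 64 + 32 + 2 + 1, so 432^355 ≡ 549·284·181·54·432 ≡ 330 (mod 691)
231·330 = 76230 ≡ 220 (mod 691)
140 ≠ 220; the check fails.

forged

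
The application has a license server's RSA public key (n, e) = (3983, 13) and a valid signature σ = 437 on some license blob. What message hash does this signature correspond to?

3741

Squares mod 3983: σ^1≡437, σ^2≡3768, σ^4≡2412, σ^8≡2564
13 = 8 + 4 + 1, so σ^13 ≡ 2564·2412·437 ≡ 3741 (mod 3983)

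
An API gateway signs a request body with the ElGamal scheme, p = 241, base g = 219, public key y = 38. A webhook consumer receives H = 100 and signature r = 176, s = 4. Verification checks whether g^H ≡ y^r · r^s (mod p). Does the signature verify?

does not verify

Left side g^H mod p:
Squares mod 241: 219^1≡219, 219^2≡2, 219^4≡4, 219^8≡16, 219^16≡15, 219^32≡225, 219^64≡15
100 = 64 + 32 + 4, so 219^100 ≡ 15·225·4 ≡ 4 (mod 241)
Right side y^r · r^s mod p:
Squares mod 241: 38^1≡38, 38^2≡239, 38^4≡4, 38^8≡16, 38^16≡15, 38^32≡225, 38^64≡15, 38^128≡225
176 = 128 + 32 + 16, so 38^176 ≡ 225·225·15 ≡ 225 (mod 241)
Squares mod 241: 176^1≡176, 176^2≡128, 176^4≡237
176^4 ≡ 237 (mod 241)
225·237 = 53325 ≡ 64 (mod 241)
4 ≠ 64, so verification fails.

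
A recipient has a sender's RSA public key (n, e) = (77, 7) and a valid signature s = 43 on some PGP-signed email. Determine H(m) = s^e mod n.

s^2 ≡ 43^2 = 1849 ≡ 1
s^4 ≡ 1^2 = 1
7 = 4 + 2 + 1, so s^7 ≡ 1·1·43 ≡ 43 (mod 77)

43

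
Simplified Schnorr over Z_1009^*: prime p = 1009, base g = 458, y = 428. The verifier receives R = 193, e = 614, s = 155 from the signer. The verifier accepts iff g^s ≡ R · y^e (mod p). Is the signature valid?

g^s mod p:
458^155 mod 1009 = 176
R · y^e mod p:
428^614 mod 1009 = 989
193·989 = 190877 ≡ 176 (mod 1009)
176 ≡ 176 (mod 1009); signature holds.

valid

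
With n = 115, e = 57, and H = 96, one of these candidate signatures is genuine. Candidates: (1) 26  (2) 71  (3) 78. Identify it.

Candidate 1: Squares mod 115: 26^1≡26, 26^2≡101, 26^4≡81, 26^8≡6, 26^16≡36, 26^32≡31; 57 = 32 + 16 + 8 + 1, so 26^57 ≡ 31·36·6·26 ≡ 101 (mod 115)
Candidate 2: Squares mod 115: 71^1≡71, 71^2≡96, 71^4≡16, 71^8≡26, 71^16≡101, 71^32≡81; 57 = 32 + 16 + 8 + 1, so 71^57 ≡ 81·101·26·71 ≡ 96 (mod 115)
  → matches H = 96
Candidate 3: Squares mod 115: 78^1≡78, 78^2≡104, 78^4≡6, 78^8≡36, 78^16≡31, 78^32≡41; 57 = 32 + 16 + 8 + 1, so 78^57 ≡ 41·31·36·78 ≡ 58 (mod 115)

2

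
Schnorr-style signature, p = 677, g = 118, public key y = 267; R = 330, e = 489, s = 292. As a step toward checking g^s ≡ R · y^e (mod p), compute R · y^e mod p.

Squares mod 677: 267^1≡267, 267^2≡204, 267^4≡319, 267^8≡211, 267^16≡516, 267^32≡195, 267^64≡113, 267^128≡583, 267^256≡35
489 = 256 + 128 + 64 + 32 + 8 + 1, so 267^489 ≡ 35·583·113·195·211·267 ≡ 570 (mod 677)
R · y^e ≡ 330·570 = 188100 ≡ 571 (mod 677)

571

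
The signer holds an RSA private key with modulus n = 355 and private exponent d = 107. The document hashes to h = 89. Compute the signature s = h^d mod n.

324

Squares mod 355: h^1≡89, h^2≡111, h^4≡251, h^8≡166, h^16≡221, h^32≡206, h^64≡191
107 = 64 + 32 + 8 + 2 + 1, so h^107 ≡ 191·206·166·111·89 ≡ 324 (mod 355)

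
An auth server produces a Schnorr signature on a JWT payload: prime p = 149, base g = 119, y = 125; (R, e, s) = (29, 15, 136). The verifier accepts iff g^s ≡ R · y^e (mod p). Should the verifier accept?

accept

g^s mod p:
119^2 = 14161 ≡ 6
119^4 ≡ 6^2 = 36
119^8 ≡ 36^2 = 1296 ≡ 104
119^16 ≡ 104^2 = 10816 ≡ 88
119^32 ≡ 88^2 = 7744 ≡ 145
119^64 ≡ 145^2 = 21025 ≡ 16
119^128 ≡ 16^2 = 256 ≡ 107
136 = 128 + 8, so 119^136 ≡ 107·104 ≡ 102 (mod 149)
R · y^e mod p:
125^2 = 15625 ≡ 129
125^4 ≡ 129^2 = 16641 ≡ 102
125^8 ≡ 102^2 = 10404 ≡ 123
15 = 8 + 4 + 2 + 1, so 125^15 ≡ 123·102·129·125 ≡ 96 (mod 149)
29·96 = 2784 ≡ 102 (mod 149)
102 ≡ 102 (mod 149); signature holds.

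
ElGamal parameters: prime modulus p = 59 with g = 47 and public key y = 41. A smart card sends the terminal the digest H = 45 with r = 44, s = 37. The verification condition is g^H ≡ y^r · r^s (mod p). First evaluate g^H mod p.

47^2 = 2209 ≡ 26
47^4 ≡ 26^2 = 676 ≡ 27
47^8 ≡ 27^2 = 729 ≡ 21
47^16 ≡ 21^2 = 441 ≡ 28
47^32 ≡ 28^2 = 784 ≡ 17
45 = 32 + 8 + 4 + 1, so 47^45 ≡ 17·21·27·47 ≡ 31 (mod 59)

31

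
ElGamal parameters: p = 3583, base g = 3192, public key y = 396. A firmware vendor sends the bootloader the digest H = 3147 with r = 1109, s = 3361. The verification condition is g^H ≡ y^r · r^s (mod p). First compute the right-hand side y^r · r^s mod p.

396^2 = 156816 ≡ 2747
396^4 ≡ 2747^2 = 7546009 ≡ 211
396^8 ≡ 211^2 = 44521 ≡ 1525
396^16 ≡ 1525^2 = 2325625 ≡ 258
396^32 ≡ 258^2 = 66564 ≡ 2070
396^64 ≡ 2070^2 = 4284900 ≡ 3215
396^128 ≡ 3215^2 = 10336225 ≡ 2853
396^256 ≡ 2853^2 = 8139609 ≡ 2616
396^512 ≡ 2616^2 = 6843456 ≡ 3509
396^1024 ≡ 3509^2 = 12313081 ≡ 1893
1109 = 1024 + 64 + 16 + 4 + 1, so 396^1109 ≡ 1893·3215·258·211·396 ≡ 1643 (mod 3583)
1109^2 = 1229881 ≡ 912
1109^4 ≡ 912^2 = 831744 ≡ 488
1109^8 ≡ 488^2 = 238144 ≡ 1666
1109^16 ≡ 1666^2 = 2775556 ≡ 2314
1109^32 ≡ 2314^2 = 5354596 ≡ 1594
1109^64 ≡ 1594^2 = 2540836 ≡ 489
1109^128 ≡ 489^2 = 239121 ≡ 2643
1109^256 ≡ 2643^2 = 6985449 ≡ 2182
1109^512 ≡ 2182^2 = 4761124 ≡ 2900
1109^1024 ≡ 2900^2 = 8410000 ≡ 699
1109^2048 ≡ 699^2 = 488601 ≡ 1313
3361 = 2048 + 1024 + 256 + 32 + 1, so 1109^3361 ≡ 1313·699·2182·1594·1109 ≡ 2489 (mod 3583)
y^r · r^s ≡ 1643·2489 = 4089427 ≡ 1224 (mod 3583)

1224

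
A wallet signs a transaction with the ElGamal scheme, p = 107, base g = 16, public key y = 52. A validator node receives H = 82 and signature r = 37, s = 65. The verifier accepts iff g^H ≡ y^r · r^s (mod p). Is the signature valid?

invalid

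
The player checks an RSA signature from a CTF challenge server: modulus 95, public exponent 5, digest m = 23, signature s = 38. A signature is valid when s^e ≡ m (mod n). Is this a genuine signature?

forged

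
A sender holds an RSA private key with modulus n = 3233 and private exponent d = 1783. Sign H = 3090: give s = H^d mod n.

2217

H^2 ≡ 3090^2 = 9548100 ≡ 1051
H^4 ≡ 1051^2 = 1104601 ≡ 2148
H^8 ≡ 2148^2 = 4613904 ≡ 413
H^16 ≡ 413^2 = 170569 ≡ 2453
H^32 ≡ 2453^2 = 6017209 ≡ 596
H^64 ≡ 596^2 = 355216 ≡ 2819
H^128 ≡ 2819^2 = 7946761 ≡ 47
H^256 ≡ 47^2 = 2209
H^512 ≡ 2209^2 = 4879681 ≡ 1084
H^1024 ≡ 1084^2 = 1175056 ≡ 1477
1783 = 1024 + 512 + 128 + 64 + 32 + 16 + 4 + 2 + 1, so H^1783 ≡ 1477·1084·47·2819·596·2453·2148·1051·3090 ≡ 2217 (mod 3233)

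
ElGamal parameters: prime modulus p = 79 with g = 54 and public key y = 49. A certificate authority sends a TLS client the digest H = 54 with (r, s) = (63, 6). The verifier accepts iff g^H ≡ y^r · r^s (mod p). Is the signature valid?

valid

Left side g^H mod p:
54^2 = 2916 ≡ 72
54^4 ≡ 72^2 = 5184 ≡ 49
54^8 ≡ 49^2 = 2401 ≡ 31
54^16 ≡ 31^2 = 961 ≡ 13
54^32 ≡ 13^2 = 169 ≡ 11
54 = 32 + 16 + 4 + 2, so 54^54 ≡ 11·13·49·72 ≡ 10 (mod 79)
Right side y^r · r^s mod p:
49^2 = 2401 ≡ 31
49^4 ≡ 31^2 = 961 ≡ 13
49^8 ≡ 13^2 = 169 ≡ 11
49^16 ≡ 11^2 = 121 ≡ 42
49^32 ≡ 42^2 = 1764 ≡ 26
63 = 32 + 16 + 8 + 4 + 2 + 1, so 49^63 ≡ 26·42·11·13·31·49 ≡ 67 (mod 79)
63^2 = 3969 ≡ 19
63^4 ≡ 19^2 = 361 ≡ 45
6 = 4 + 2, so 63^6 ≡ 45·19 ≡ 65 (mod 79)
67·65 = 4355 ≡ 10 (mod 79)
10 ≡ 10 (mod 79), so the signature is genuine.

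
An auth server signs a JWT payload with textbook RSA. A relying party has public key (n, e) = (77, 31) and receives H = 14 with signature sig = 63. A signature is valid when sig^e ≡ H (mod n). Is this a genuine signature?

forged

sig^2 ≡ 63^2 = 3969 ≡ 42
sig^4 ≡ 42^2 = 1764 ≡ 70
sig^8 ≡ 70^2 = 4900 ≡ 49
sig^16 ≡ 49^2 = 2401 ≡ 14
31 = 16 + 8 + 4 + 2 + 1, so sig^31 ≡ 14·49·70·42·63 ≡ 63 (mod 77)
63 ≠ 14, so verification fails.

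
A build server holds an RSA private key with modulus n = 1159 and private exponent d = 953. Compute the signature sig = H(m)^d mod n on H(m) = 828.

Squares mod 1159: (H(m))^1≡828, (H(m))^2≡615, (H(m))^4≡391, (H(m))^8≡1052, (H(m))^16≡1018, (H(m))^32≡178, (H(m))^64≡391, (H(m))^128≡1052, (H(m))^256≡1018, (H(m))^512≡178
953 = 512 + 256 + 128 + 32 + 16 + 8 + 1, so (H(m))^953 ≡ 178·1018·1052·178·1018·1052·828 ≡ 653 (mod 1159)

653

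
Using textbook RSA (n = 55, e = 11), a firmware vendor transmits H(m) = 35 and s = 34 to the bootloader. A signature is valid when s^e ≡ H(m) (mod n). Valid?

Squares mod 55: s^1≡34, s^2≡1, s^4≡1, s^8≡1
11 = 8 + 2 + 1, so s^11 ≡ 1·1·34 ≡ 34 (mod 55)
s^11 mod 55 = 34, but H(m) = 35.

no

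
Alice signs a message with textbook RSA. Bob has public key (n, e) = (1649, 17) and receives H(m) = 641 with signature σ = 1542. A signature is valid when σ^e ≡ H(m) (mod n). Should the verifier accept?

σ^2 ≡ 1542^2 = 2377764 ≡ 1555
σ^4 ≡ 1555^2 = 2418025 ≡ 591
σ^8 ≡ 591^2 = 349281 ≡ 1342
σ^16 ≡ 1342^2 = 1800964 ≡ 256
17 = 16 + 1, so σ^17 ≡ 256·1542 ≡ 641 (mod 1649)
641 = H(m), so the signature checks out.

accept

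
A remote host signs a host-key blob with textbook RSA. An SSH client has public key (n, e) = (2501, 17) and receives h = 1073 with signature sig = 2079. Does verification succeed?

passes

Squares mod 2501: sig^1≡2079, sig^2≡513, sig^4≡564, sig^8≡469, sig^16≡2374
17 = 16 + 1, so sig^17 ≡ 2374·2079 ≡ 1073 (mod 2501)
Since 1073 equals the digest 1073, verification succeeds.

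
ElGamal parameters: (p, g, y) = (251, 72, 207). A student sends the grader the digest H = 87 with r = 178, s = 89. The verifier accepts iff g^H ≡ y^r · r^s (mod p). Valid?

yes

Left side g^H mod p:
Squares mod 251: 72^1≡72, 72^2≡164, 72^4≡39, 72^8≡15, 72^16≡225, 72^32≡174, 72^64≡156
87 = 64 + 16 + 4 + 2 + 1, so 72^87 ≡ 156·225·39·164·72 ≡ 159 (mod 251)
Right side y^r · r^s mod p:
Squares mod 251: 207^1≡207, 207^2≡179, 207^4≡164, 207^8≡39, 207^16≡15, 207^32≡225, 207^64≡174, 207^128≡156
178 = 128 + 32 + 16 + 2, so 207^178 ≡ 156·225·15·179 ≡ 28 (mod 251)
Squares mod 251: 178^1≡178, 178^2≡58, 178^4≡101, 178^8≡161, 178^16≡68, 178^32≡106, 178^64≡192
89 = 64 + 16 + 8 + 1, so 178^89 ≡ 192·68·161·178 ≡ 176 (mod 251)
28·176 = 4928 ≡ 159 (mod 251)
159 ≡ 159 (mod 251), so the signature is genuine.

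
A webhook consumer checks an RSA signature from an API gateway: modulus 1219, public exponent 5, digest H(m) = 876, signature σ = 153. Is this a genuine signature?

Squares mod 1219: σ^1≡153, σ^2≡248, σ^4≡554
5 = 4 + 1, so σ^5 ≡ 554·153 ≡ 651 (mod 1219)
651 ≠ 876, so verification fails.

forged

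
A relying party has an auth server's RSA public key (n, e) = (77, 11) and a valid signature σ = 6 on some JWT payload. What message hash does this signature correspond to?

6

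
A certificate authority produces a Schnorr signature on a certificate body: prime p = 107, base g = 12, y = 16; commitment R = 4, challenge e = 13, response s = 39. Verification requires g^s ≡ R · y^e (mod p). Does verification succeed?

fails

g^s mod p:
12^39 mod 107 = 53
R · y^e mod p:
16^13 mod 107 = 53
4·53 = 212 ≡ 105 (mod 107)
53 ≠ 105; the check fails.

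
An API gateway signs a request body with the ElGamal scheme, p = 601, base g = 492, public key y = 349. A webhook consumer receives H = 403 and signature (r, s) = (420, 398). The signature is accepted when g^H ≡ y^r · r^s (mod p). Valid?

no

Left side g^H mod p:
Squares mod 601: 492^1≡492, 492^2≡462, 492^4≡89, 492^8≡108, 492^16≡245, 492^32≡526, 492^64≡216, 492^128≡379, 492^256≡2
403 = 256 + 128 + 16 + 2 + 1, so 492^403 ≡ 2·379·245·462·492 ≡ 126 (mod 601)
Right side y^r · r^s mod p:
Squares mod 601: 349^1≡349, 349^2≡399, 349^4≡537, 349^8≡490, 349^16≡301, 349^32≡451, 349^64≡263, 349^128≡54, 349^256≡512
420 = 256 + 128 + 32 + 4, so 349^420 ≡ 512·54·451·537 ≡ 569 (mod 601)
Squares mod 601: 420^1≡420, 420^2≡307, 420^4≡493, 420^8≡245, 420^16≡526, 420^32≡216, 420^64≡379, 420^128≡2, 420^256≡4
398 = 256 + 128 + 8 + 4 + 2, so 420^398 ≡ 4·2·245·493·307 ≡ 370 (mod 601)
569·370 = 210530 ≡ 180 (mod 601)
126 ≠ 180, so verification fails.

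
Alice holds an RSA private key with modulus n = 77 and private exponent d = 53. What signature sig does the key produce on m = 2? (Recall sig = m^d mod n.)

74

Squares mod 77: m^1≡2, m^2≡4, m^4≡16, m^8≡25, m^16≡9, m^32≡4
53 = 32 + 16 + 4 + 1, so m^53 ≡ 4·9·16·2 ≡ 74 (mod 77)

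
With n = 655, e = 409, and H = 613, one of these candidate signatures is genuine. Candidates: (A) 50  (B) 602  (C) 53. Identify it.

C

Candidate A: Squares mod 655: 50^1≡50, 50^2≡535, 50^4≡645, 50^8≡100, 50^16≡175, 50^32≡495, 50^64≡55, 50^128≡405, 50^256≡275; 409 = 256 + 128 + 16 + 8 + 1, so 50^409 ≡ 275·405·175·100·50 ≡ 620 (mod 655)
Candidate B: Squares mod 655: 602^1≡602, 602^2≡189, 602^4≡351, 602^8≡61, 602^16≡446, 602^32≡451, 602^64≡351, 602^128≡61, 602^256≡446; 409 = 256 + 128 + 16 + 8 + 1, so 602^409 ≡ 446·61·446·61·602 ≡ 42 (mod 655)
Candidate C: Squares mod 655: 53^1≡53, 53^2≡189, 53^4≡351, 53^8≡61, 53^16≡446, 53^32≡451, 53^64≡351, 53^128≡61, 53^256≡446; 409 = 256 + 128 + 16 + 8 + 1, so 53^409 ≡ 446·61·446·61·53 ≡ 613 (mod 655)
  → matches H = 613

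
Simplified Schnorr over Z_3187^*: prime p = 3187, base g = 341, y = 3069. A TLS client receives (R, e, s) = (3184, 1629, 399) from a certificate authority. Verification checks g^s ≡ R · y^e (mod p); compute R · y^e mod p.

1862

3069^2 = 9418761 ≡ 1176
3069^4 ≡ 1176^2 = 1382976 ≡ 3005
3069^8 ≡ 3005^2 = 9030025 ≡ 1254
3069^16 ≡ 1254^2 = 1572516 ≡ 1325
3069^32 ≡ 1325^2 = 1755625 ≡ 2775
3069^64 ≡ 2775^2 = 7700625 ≡ 833
3069^128 ≡ 833^2 = 693889 ≡ 2310
3069^256 ≡ 2310^2 = 5336100 ≡ 1062
3069^512 ≡ 1062^2 = 1127844 ≡ 2833
3069^1024 ≡ 2833^2 = 8025889 ≡ 1023
1629 = 1024 + 512 + 64 + 16 + 8 + 4 + 1, so 3069^1629 ≡ 1023·2833·833·1325·1254·3005·3069 ≡ 1504 (mod 3187)
R · y^e ≡ 3184·1504 = 4788736 ≡ 1862 (mod 3187)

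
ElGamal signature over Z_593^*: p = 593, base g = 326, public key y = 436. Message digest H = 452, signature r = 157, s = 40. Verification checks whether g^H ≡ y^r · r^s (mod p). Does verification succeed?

fails

Left side g^H mod p:
Squares mod 593: 326^1≡326, 326^2≡129, 326^4≡37, 326^8≡183, 326^16≡281, 326^32≡92, 326^64≡162, 326^128≡152, 326^256≡570
452 = 256 + 128 + 64 + 4, so 326^452 ≡ 570·152·162·37 ≡ 410 (mod 593)
Right side y^r · r^s mod p:
Squares mod 593: 436^1≡436, 436^2≡336, 436^4≡226, 436^8≡78, 436^16≡154, 436^32≡589, 436^64≡16, 436^128≡256
157 = 128 + 16 + 8 + 4 + 1, so 436^157 ≡ 256·154·78·226·436 ≡ 386 (mod 593)
Squares mod 593: 157^1≡157, 157^2≡336, 157^4≡226, 157^8≡78, 157^16≡154, 157^32≡589
40 = 32 + 8, so 157^40 ≡ 589·78 ≡ 281 (mod 593)
386·281 = 108466 ≡ 540 (mod 593)
410 ≠ 540, so verification fails.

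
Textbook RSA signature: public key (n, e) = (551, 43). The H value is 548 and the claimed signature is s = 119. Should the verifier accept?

s^43 mod 551 = 548
548 = H, so the signature checks out.

accept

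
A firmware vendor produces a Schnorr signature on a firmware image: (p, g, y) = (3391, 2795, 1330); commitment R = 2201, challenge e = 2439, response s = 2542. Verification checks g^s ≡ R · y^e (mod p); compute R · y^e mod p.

2008

1330^2 = 1768900 ≡ 2189
1330^4 ≡ 2189^2 = 4791721 ≡ 238
1330^8 ≡ 238^2 = 56644 ≡ 2388
1330^16 ≡ 2388^2 = 5702544 ≡ 2273
1330^32 ≡ 2273^2 = 5166529 ≡ 2036
1330^64 ≡ 2036^2 = 4145296 ≡ 1494
1330^128 ≡ 1494^2 = 2232036 ≡ 758
1330^256 ≡ 758^2 = 574564 ≡ 1485
1330^512 ≡ 1485^2 = 2205225 ≡ 1075
1330^1024 ≡ 1075^2 = 1155625 ≡ 2685
1330^2048 ≡ 2685^2 = 7209225 ≡ 3350
2439 = 2048 + 256 + 128 + 4 + 2 + 1, so 1330^2439 ≡ 3350·1485·758·238·2189·1330 ≡ 762 (mod 3391)
R · y^e ≡ 2201·762 = 1677162 ≡ 2008 (mod 3391)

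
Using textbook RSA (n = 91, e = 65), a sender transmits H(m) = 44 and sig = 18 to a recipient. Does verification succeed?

sig^2 ≡ 18^2 = 324 ≡ 51
sig^4 ≡ 51^2 = 2601 ≡ 53
sig^8 ≡ 53^2 = 2809 ≡ 79
sig^16 ≡ 79^2 = 6241 ≡ 53
sig^32 ≡ 53^2 = 2809 ≡ 79
sig^64 ≡ 79^2 = 6241 ≡ 53
65 = 64 + 1, so sig^65 ≡ 53·18 ≡ 44 (mod 91)
sig^65 mod 91 = 44 matches H(m).

passes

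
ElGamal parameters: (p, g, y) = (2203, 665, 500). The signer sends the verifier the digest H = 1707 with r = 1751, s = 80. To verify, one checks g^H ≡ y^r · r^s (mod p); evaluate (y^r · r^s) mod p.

1751

Squares mod 2203: 500^1≡500, 500^2≡1061, 500^4≡2191, 500^8≡144, 500^16≡909, 500^32≡156, 500^64≡103, 500^128≡1797, 500^256≡1814, 500^512≡1517, 500^1024≡1357
1751 = 1024 + 512 + 128 + 64 + 16 + 4 + 2 + 1, so 500^1751 ≡ 1357·1517·1797·103·909·2191·1061·500 ≡ 367 (mod 2203)
Squares mod 2203: 1751^1≡1751, 1751^2≡1628, 1751^4≡175, 1751^8≡1986, 1751^16≡826, 1751^32≡1549, 1751^64≡334
80 = 64 + 16, so 1751^80 ≡ 334·826 ≡ 509 (mod 2203)
y^r · r^s ≡ 367·509 = 186803 ≡ 1751 (mod 2203)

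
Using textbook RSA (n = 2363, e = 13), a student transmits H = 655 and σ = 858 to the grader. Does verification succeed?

σ^13 mod 2363 = 655
σ^13 mod 2363 = 655 matches H.

passes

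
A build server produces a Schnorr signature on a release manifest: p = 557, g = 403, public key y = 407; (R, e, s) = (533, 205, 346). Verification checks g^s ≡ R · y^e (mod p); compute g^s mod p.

403^2 = 162409 ≡ 322
403^4 ≡ 322^2 = 103684 ≡ 82
403^8 ≡ 82^2 = 6724 ≡ 40
403^16 ≡ 40^2 = 1600 ≡ 486
403^32 ≡ 486^2 = 236196 ≡ 28
403^64 ≡ 28^2 = 784 ≡ 227
403^128 ≡ 227^2 = 51529 ≡ 285
403^256 ≡ 285^2 = 81225 ≡ 460
346 = 256 + 64 + 16 + 8 + 2, so 403^346 ≡ 460·227·486·40·322 ≡ 233 (mod 557)

233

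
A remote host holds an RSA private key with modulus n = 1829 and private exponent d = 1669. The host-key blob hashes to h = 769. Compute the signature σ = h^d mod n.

1606

h^2 ≡ 769^2 = 591361 ≡ 594
h^4 ≡ 594^2 = 352836 ≡ 1668
h^8 ≡ 1668^2 = 2782224 ≡ 315
h^16 ≡ 315^2 = 99225 ≡ 459
h^32 ≡ 459^2 = 210681 ≡ 346
h^64 ≡ 346^2 = 119716 ≡ 831
h^128 ≡ 831^2 = 690561 ≡ 1028
h^256 ≡ 1028^2 = 1056784 ≡ 1451
h^512 ≡ 1451^2 = 2105401 ≡ 222
h^1024 ≡ 222^2 = 49284 ≡ 1730
1669 = 1024 + 512 + 128 + 4 + 1, so h^1669 ≡ 1730·222·1028·1668·769 ≡ 1606 (mod 1829)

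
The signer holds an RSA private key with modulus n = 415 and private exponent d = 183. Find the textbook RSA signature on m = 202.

78

Squares mod 415: m^1≡202, m^2≡134, m^4≡111, m^8≡286, m^16≡41, m^32≡21, m^64≡26, m^128≡261
183 = 128 + 32 + 16 + 4 + 2 + 1, so m^183 ≡ 261·21·41·111·134·202 ≡ 78 (mod 415)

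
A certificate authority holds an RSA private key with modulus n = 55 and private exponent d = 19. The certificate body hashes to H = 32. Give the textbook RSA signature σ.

43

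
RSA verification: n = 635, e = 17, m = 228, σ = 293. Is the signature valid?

valid

σ^2 ≡ 293^2 = 85849 ≡ 124
σ^4 ≡ 124^2 = 15376 ≡ 136
σ^8 ≡ 136^2 = 18496 ≡ 81
σ^16 ≡ 81^2 = 6561 ≡ 211
17 = 16 + 1, so σ^17 ≡ 211·293 ≡ 228 (mod 635)
228 = m, so the signature checks out.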